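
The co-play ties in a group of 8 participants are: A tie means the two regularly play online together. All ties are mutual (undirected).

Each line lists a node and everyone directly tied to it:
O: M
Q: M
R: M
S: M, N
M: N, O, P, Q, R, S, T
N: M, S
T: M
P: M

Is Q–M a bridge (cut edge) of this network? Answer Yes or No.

Yes

Without the Q–M edge there is no alternate route between Q and M, so the network disconnects. It is a bridge.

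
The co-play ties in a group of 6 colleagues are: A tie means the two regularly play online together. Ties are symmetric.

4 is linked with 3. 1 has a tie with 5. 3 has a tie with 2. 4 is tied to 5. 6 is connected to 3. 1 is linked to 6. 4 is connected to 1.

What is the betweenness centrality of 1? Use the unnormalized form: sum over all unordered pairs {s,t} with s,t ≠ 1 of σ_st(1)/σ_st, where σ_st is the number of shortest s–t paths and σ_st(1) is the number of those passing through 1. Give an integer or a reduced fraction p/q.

Pairs whose geodesics pass through 1 — 5–6: 1; 4–6: 1/2.
All other pairs contribute 0.
Summing the contributions gives betweenness(1) = 3/2.

3/2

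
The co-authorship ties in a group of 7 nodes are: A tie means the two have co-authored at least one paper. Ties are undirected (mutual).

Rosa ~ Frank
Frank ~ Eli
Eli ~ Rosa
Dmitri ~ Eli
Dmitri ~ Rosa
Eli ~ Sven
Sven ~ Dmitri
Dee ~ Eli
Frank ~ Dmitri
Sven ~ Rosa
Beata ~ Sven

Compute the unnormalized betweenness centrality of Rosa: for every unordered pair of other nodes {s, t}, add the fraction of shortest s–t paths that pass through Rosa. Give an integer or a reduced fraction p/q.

Pairs whose geodesics pass through Rosa — Beata–Frank: 1/3; Frank–Sven: 1/3.
All other pairs contribute 0.
Summing the contributions gives betweenness(Rosa) = 2/3.

2/3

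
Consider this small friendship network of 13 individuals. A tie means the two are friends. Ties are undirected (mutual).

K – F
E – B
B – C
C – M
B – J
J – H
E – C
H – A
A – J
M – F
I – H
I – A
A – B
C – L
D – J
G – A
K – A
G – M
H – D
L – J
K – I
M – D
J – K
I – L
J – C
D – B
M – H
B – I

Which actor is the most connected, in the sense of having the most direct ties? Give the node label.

J

Degrees — A:6, B:6, C:5, D:4, E:2, F:2, G:2, H:5, I:5, J:7, K:4, L:3, M:5.
The maximum is 7, attained only by J.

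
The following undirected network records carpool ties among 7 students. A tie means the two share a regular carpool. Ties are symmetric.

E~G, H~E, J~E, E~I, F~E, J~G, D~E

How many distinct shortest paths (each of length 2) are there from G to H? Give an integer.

1

The shortest distance is 2, and the only length-2 path is G–E–H. So there is exactly 1 shortest path.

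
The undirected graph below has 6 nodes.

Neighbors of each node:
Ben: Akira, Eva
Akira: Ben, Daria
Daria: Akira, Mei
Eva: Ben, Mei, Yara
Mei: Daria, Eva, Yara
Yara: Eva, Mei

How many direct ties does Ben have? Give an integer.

2

Ben is directly tied to Akira and Eva. That is 2 neighbors, so the degree of Ben is 2.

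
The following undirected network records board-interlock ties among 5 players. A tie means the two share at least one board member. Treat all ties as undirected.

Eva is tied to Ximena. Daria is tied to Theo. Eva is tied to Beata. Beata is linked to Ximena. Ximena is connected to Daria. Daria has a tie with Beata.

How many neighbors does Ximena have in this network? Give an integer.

Ximena is directly tied to Beata, Daria, and Eva. That is 3 neighbors, so the degree of Ximena is 3.

3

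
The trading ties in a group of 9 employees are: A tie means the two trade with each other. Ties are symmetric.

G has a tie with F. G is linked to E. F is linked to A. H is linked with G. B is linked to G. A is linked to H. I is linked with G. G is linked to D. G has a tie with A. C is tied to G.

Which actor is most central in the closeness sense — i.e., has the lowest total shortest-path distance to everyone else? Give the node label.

G

Farness (sum of distances to all others) for each node — A:13, B:15, C:15, D:15, E:15, F:14, G:8, H:14, I:15.
The smallest farness is 8, for G, so G has the highest closeness.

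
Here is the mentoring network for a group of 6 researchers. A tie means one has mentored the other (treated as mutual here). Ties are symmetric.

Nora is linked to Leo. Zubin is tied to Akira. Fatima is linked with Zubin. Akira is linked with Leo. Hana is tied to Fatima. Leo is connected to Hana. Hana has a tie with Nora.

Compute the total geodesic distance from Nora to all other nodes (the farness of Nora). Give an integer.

Distances from Nora: Akira:2, Fatima:2, Hana:1, Leo:1, Zubin:3.
Sum = 2 + 2 + 1 + 1 + 3 = 9.

9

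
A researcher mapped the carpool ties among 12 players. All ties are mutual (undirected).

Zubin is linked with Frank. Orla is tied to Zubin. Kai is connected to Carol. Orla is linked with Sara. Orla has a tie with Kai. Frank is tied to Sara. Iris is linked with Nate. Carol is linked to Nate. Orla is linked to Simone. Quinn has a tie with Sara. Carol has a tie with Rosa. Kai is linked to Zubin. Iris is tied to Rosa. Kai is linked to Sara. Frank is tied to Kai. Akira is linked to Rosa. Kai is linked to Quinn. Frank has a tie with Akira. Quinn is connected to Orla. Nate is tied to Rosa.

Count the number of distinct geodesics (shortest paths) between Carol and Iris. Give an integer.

The shortest distance is 2. The length-2 paths are: Carol–Nate–Iris; Carol–Rosa–Iris.
That gives 2 distinct shortest paths.

2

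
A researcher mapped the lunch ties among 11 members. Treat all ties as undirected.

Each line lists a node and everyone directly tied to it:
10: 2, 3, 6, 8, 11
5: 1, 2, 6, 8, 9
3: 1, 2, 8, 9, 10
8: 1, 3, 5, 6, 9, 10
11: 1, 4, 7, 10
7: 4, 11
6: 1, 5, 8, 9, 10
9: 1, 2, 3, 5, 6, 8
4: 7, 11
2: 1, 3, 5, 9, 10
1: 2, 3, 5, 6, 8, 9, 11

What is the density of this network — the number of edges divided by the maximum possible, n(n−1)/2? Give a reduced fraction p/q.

There are 26 edges and 11 nodes, so the maximum possible is C(11,2) = 55.
Density = 26/55.

26/55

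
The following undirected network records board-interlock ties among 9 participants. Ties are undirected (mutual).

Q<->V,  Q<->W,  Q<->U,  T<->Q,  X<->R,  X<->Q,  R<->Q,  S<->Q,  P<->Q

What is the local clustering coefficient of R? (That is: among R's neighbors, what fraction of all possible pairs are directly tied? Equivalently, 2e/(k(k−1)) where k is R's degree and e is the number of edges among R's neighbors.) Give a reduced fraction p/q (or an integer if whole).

R's neighbors: Q and X (k = 2).
Possible neighbor pairs: C(2,2) = 1. Edges among them: Q–X → e = 1.
Clustering(R) = 1/1.

1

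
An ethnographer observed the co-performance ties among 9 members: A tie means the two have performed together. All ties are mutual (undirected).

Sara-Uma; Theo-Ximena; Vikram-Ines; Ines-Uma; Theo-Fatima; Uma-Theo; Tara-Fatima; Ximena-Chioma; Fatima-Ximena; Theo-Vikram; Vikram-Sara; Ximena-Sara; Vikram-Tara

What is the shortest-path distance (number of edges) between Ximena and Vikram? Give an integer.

2

One shortest route is Ximena – Theo – Vikram, which uses 2 edges, and Ximena and Vikram are not directly tied, so nothing shorter exists. So d(Ximena,Vikram) = 2.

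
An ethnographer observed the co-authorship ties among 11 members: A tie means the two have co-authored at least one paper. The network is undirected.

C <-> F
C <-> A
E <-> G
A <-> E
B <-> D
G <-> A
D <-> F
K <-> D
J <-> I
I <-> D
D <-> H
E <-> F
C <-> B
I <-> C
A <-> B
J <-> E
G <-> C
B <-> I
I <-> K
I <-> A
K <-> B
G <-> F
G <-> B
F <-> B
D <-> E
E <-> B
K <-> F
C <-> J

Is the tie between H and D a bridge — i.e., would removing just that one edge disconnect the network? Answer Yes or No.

Yes

Without the H–D edge there is no alternate route between H and D, so the network disconnects. It is a bridge.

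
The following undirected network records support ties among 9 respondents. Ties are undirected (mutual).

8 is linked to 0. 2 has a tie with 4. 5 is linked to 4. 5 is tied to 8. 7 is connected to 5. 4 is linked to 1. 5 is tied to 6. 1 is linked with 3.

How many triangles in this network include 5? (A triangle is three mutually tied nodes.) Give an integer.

5's neighbors are 4, 6, 7, and 8, but none of them are tied to each other, so no triangle contains 5.

0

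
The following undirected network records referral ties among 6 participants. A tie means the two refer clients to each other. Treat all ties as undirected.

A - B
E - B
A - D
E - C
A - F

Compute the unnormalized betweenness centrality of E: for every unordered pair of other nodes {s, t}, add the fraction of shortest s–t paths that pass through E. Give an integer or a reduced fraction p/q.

Pairs whose geodesics pass through E — C–F: 1; C–B: 1; C–A: 1; C–D: 1.
All other pairs contribute 0.
Summing the contributions gives betweenness(E) = 4.

4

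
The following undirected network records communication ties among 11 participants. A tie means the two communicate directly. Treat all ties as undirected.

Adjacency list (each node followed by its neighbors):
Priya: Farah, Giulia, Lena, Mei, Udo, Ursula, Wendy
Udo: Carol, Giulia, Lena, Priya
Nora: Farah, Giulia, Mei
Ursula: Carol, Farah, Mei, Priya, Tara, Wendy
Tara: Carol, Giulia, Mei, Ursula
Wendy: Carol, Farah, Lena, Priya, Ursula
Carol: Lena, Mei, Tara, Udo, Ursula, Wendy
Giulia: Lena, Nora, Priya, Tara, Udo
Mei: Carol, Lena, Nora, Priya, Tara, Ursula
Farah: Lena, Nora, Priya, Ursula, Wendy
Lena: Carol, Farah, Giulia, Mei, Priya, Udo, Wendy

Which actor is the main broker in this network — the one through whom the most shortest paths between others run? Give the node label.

Priya

Unnormalized betweenness of each node: Carol:59/20, Farah:71/30, Giulia:10/3, Lena:217/60, Mei:56/15, Nora:5/6, Priya:79/20, Tara:13/12, Udo:8/15, Ursula:43/15, Wendy:11/15.
Priya has the largest value, 79/20, making it the main broker — the node through which the most shortest paths run.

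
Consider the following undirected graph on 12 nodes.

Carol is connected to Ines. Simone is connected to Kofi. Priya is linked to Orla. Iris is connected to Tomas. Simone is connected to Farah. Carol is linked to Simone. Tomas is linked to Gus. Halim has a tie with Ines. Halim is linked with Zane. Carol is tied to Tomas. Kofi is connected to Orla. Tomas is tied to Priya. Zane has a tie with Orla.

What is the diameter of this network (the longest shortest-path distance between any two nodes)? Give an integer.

Eccentricity of each node (its greatest distance to any other): Carol:3, Farah:4, Gus:4, Halim:4, Ines:3, Iris:4, Kofi:4, Orla:3, Priya:4, Simone:3, Tomas:3, Zane:4.
The maximum eccentricity is 4, realized for instance by the pair Farah–Iris via Farah – Simone – Carol – Tomas – Iris. So the diameter is 4.

4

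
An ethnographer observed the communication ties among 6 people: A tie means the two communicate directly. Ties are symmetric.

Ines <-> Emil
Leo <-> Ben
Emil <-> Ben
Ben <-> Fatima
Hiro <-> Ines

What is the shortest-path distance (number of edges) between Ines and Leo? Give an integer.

One shortest route is Ines – Emil – Ben – Leo, which uses 3 edges, and at distance 2 from Ines we only reach {Ben}, which does not include Leo. So d(Ines,Leo) = 3.

3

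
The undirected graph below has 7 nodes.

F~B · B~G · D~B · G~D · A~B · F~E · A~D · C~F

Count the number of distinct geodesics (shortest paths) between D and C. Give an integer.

1

The shortest distance is 3, and the only length-3 path is D–B–F–C. So there is exactly 1 shortest path.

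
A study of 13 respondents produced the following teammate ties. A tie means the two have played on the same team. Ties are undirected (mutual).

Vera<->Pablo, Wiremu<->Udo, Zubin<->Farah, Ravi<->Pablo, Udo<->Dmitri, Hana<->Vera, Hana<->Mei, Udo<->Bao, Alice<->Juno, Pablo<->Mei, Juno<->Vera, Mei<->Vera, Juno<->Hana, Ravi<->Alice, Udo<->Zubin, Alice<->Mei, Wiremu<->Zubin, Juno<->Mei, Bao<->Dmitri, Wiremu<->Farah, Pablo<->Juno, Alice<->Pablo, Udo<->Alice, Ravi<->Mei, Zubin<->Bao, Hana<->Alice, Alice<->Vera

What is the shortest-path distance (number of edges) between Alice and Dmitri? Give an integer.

One shortest route is Alice – Udo – Dmitri, which uses 2 edges, and Alice and Dmitri are not directly tied, so nothing shorter exists. So d(Alice,Dmitri) = 2.

2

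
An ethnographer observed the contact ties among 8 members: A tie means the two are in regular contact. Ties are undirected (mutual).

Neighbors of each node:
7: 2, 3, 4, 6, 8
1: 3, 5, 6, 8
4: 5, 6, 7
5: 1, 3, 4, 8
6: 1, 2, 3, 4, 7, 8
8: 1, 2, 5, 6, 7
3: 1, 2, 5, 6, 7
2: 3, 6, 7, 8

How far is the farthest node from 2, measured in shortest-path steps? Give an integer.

2

Distances from 2: 1:2, 3:1, 4:2, 5:2, 6:1, 7:1, 8:1.
The largest is 2 (to 4, 1, and 5), so the eccentricity of 2 is 2.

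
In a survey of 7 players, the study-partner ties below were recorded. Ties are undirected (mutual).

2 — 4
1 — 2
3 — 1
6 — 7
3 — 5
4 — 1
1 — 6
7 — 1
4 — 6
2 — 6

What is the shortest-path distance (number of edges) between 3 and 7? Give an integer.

2

One shortest route is 3 – 1 – 7, which uses 2 edges, and 3 and 7 are not directly tied, so nothing shorter exists. So d(3,7) = 2.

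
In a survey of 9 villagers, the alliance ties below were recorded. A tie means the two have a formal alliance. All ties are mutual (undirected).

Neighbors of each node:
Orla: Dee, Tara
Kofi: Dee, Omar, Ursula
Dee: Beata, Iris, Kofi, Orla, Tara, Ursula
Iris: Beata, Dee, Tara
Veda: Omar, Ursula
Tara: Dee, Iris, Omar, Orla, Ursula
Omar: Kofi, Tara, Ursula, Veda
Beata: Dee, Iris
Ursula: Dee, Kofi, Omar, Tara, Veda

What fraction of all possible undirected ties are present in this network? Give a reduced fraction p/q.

There are 16 edges and 9 nodes, so the maximum possible is C(9,2) = 36.
Density = 16/36 = 4/9.

4/9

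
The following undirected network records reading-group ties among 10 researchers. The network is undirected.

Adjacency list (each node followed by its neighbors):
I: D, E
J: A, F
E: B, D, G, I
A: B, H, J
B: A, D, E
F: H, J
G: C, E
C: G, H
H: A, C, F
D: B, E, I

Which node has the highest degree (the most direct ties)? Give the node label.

Degrees — A:3, B:3, C:2, D:3, E:4, F:2, G:2, H:3, I:2, J:2.
The maximum is 4, attained only by E.

E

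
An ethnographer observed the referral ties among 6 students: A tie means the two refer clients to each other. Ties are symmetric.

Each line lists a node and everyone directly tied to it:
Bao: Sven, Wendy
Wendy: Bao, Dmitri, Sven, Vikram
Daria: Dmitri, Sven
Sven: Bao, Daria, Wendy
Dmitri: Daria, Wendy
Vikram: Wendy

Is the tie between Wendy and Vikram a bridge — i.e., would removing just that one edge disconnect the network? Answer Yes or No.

Without the Wendy–Vikram edge there is no alternate route between Wendy and Vikram, so the network disconnects. It is a bridge.

Yes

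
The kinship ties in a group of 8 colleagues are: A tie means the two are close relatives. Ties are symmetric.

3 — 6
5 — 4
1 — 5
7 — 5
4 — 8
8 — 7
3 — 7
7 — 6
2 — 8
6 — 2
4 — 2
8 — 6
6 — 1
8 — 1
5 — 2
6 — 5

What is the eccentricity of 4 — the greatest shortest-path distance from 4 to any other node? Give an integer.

3

Distances from 4: 1:2, 2:1, 3:3, 5:1, 6:2, 7:2, 8:1.
The largest is 3 (to 3), so the eccentricity of 4 is 3.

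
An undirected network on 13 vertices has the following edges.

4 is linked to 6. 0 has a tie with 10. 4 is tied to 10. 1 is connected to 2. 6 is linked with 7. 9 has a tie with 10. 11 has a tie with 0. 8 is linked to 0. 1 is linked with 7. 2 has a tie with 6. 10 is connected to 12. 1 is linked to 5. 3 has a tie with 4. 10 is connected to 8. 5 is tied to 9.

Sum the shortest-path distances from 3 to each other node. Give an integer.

35

Distances from 3: 0:3, 1:4, 2:3, 4:1, 5:4, 6:2, 7:3, 8:3, 9:3, 10:2, 11:4, 12:3.
Sum = 3 + 4 + 3 + 1 + 4 + 2 + 3 + 3 + 3 + 2 + 4 + 3 = 35.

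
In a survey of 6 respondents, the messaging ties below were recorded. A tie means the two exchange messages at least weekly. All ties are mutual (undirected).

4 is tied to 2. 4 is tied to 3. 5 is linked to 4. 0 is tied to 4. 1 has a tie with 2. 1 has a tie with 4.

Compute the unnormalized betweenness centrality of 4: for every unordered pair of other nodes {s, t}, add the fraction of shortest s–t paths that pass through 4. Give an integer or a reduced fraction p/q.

Pairs whose geodesics pass through 4 — 1–5: 1; 1–0: 1; 1–3: 1; 5–0: 1; 5–2: 1; 5–3: 1; 0–2: 1; 0–3: 1; 2–3: 1.
All other pairs contribute 0.
Summing the contributions gives betweenness(4) = 9.

9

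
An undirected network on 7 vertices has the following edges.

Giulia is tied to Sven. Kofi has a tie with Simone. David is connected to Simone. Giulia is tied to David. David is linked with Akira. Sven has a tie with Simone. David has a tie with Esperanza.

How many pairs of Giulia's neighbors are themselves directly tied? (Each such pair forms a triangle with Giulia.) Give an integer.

0

Giulia's neighbors are David and Sven, but none of them are tied to each other, so no triangle contains Giulia.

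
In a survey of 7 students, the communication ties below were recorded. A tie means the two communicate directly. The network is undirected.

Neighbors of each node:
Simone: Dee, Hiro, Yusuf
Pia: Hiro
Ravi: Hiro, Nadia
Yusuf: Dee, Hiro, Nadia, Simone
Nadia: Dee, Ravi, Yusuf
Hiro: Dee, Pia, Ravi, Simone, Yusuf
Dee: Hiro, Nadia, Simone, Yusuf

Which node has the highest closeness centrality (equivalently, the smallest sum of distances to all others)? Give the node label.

Hiro

Farness (sum of distances to all others) for each node — Dee:8, Hiro:7, Nadia:10, Pia:12, Ravi:10, Simone:9, Yusuf:8.
The smallest farness is 7, for Hiro, so Hiro has the highest closeness.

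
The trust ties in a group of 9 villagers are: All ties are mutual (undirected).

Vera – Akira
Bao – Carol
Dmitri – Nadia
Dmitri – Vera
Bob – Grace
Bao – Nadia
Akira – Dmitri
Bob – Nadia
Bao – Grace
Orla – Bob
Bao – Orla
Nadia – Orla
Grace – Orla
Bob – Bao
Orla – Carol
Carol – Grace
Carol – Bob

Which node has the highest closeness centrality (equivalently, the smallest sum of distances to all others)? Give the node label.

Nadia

Farness (sum of distances to all others) for each node — Akira:21, Bao:13, Bob:13, Carol:17, Dmitri:15, Grace:17, Nadia:12, Orla:13, Vera:21.
The smallest farness is 12, for Nadia, so Nadia has the highest closeness.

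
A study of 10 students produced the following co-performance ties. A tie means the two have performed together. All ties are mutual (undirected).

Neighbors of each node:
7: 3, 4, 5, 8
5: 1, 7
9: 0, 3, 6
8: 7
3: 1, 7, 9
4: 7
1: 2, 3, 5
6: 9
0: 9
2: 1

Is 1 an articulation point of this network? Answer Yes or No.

Removing 1 leaves {0, 3, 4, 5, 6, 7, 8, and 9} with no path to {2}, so the network splits into 2 components. 1 is a cut vertex.

Yes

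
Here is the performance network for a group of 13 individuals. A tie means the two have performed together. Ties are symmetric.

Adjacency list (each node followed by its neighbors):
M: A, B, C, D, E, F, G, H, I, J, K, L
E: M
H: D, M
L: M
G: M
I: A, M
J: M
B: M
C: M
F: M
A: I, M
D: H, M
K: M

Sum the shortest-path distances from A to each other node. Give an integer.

22

Distances from A: B:2, C:2, D:2, E:2, F:2, G:2, H:2, I:1, J:2, K:2, L:2, M:1.
Sum = 2 + 2 + 2 + 2 + 2 + 2 + 2 + 1 + 2 + 2 + 2 + 1 = 22.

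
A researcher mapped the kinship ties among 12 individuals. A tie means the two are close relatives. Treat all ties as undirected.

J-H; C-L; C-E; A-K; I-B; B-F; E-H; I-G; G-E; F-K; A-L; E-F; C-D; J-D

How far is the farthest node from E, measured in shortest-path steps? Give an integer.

3

Distances from E: A:3, B:2, C:1, D:2, F:1, G:1, H:1, I:2, J:2, K:2, L:2.
The largest is 3 (to A), so the eccentricity of E is 3.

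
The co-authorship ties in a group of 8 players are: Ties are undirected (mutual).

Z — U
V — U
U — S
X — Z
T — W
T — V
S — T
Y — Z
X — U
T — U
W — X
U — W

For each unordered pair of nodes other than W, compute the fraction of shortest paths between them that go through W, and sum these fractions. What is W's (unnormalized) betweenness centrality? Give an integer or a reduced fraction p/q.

Pairs whose geodesics pass through W — X–T: 1/2.
All other pairs contribute 0.
Summing the contributions gives betweenness(W) = 1/2.

1/2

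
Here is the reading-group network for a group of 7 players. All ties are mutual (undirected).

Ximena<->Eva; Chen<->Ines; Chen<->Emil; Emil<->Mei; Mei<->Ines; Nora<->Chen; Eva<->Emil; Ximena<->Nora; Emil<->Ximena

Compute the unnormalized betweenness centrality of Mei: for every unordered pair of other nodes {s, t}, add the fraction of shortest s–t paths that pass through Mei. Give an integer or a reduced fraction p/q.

Pairs whose geodesics pass through Mei — Ines–Emil: 1/2; Ines–Eva: 1/2; Ines–Ximena: 1/3.
All other pairs contribute 0.
Summing the contributions gives betweenness(Mei) = 4/3.

4/3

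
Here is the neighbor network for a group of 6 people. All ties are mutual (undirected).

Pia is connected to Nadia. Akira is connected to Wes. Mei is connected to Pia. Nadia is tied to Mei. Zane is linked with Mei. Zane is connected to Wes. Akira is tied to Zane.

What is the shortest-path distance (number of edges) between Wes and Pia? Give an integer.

One shortest route is Wes – Zane – Mei – Pia, which uses 3 edges, and at distance 2 from Wes we only reach {Mei}, which does not include Pia. So d(Wes,Pia) = 3.

3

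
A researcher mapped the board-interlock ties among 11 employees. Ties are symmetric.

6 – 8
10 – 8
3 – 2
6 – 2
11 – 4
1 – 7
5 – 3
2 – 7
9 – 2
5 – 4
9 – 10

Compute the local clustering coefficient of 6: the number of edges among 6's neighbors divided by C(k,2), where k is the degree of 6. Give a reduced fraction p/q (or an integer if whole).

0

6's neighbors: 2 and 8 (k = 2).
Possible neighbor pairs: C(2,2) = 1. Edges among them: none → e = 0.
Clustering(6) = 0/1.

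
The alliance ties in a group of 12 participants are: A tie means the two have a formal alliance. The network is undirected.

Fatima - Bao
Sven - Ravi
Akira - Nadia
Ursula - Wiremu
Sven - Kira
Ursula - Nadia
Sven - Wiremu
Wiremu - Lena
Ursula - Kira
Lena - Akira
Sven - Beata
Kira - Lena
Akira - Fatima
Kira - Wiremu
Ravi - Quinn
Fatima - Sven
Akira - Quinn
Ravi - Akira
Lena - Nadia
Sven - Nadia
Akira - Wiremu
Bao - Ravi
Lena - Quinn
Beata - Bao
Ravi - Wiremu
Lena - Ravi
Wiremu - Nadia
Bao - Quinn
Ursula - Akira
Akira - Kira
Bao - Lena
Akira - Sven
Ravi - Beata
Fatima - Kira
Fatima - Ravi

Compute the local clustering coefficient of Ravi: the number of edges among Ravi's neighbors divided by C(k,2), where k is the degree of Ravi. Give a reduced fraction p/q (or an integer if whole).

Ravi's neighbors: Akira, Bao, Beata, Fatima, Lena, Quinn, Sven, and Wiremu (k = 8).
Possible neighbor pairs: C(8,2) = 28. Edges among them: Akira–Fatima, Akira–Lena, Akira–Quinn, Akira–Sven, Akira–Wiremu, Bao–Beata, Bao–Fatima, Bao–Lena, Bao–Quinn, Beata–Sven, Fatima–Sven, Lena–Quinn, Lena–Wiremu, Sven–Wiremu → e = 14.
Clustering(Ravi) = 14/28 = 1/2.

1/2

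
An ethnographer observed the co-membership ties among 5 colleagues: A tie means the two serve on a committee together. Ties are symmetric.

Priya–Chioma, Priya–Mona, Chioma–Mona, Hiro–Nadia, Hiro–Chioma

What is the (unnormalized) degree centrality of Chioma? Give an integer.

Chioma is directly tied to Hiro, Mona, and Priya. That is 3 neighbors, so the degree of Chioma is 3.

3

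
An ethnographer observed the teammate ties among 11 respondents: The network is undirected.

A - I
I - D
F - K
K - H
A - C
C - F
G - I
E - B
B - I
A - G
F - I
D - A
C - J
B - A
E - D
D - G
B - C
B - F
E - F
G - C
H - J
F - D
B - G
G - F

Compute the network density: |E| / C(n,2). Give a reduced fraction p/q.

There are 24 edges and 11 nodes, so the maximum possible is C(11,2) = 55.
Density = 24/55.

24/55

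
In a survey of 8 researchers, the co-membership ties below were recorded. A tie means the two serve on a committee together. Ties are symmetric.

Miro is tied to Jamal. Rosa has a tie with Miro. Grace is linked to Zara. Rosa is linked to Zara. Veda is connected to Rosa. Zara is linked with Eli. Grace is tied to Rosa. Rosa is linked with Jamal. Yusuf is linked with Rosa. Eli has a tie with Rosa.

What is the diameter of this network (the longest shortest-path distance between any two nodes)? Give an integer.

2

Eccentricity of each node (its greatest distance to any other): Eli:2, Grace:2, Jamal:2, Miro:2, Rosa:1, Veda:2, Yusuf:2, Zara:2.
The maximum eccentricity is 2, realized for instance by the pair Zara–Jamal via Zara – Rosa – Jamal. So the diameter is 2.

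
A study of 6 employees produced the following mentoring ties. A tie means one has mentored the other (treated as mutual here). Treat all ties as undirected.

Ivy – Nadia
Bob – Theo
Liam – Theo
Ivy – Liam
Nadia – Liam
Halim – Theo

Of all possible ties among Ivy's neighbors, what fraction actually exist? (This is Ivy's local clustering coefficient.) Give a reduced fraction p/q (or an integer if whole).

1

Ivy's neighbors: Liam and Nadia (k = 2).
Possible neighbor pairs: C(2,2) = 1. Edges among them: Liam–Nadia → e = 1.
Clustering(Ivy) = 1/1.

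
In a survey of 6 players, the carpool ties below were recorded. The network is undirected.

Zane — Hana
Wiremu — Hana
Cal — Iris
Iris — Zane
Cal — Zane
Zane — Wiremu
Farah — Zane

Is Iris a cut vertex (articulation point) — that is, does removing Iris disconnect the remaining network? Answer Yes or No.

Even without Iris, every remaining node can still reach every other (the residual graph is connected), so Iris is not a cut vertex.

No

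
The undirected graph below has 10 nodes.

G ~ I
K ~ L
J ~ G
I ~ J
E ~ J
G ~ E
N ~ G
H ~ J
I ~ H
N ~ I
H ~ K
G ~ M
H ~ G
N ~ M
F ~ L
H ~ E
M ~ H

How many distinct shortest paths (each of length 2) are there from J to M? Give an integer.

The shortest distance is 2. The length-2 paths are: J–G–M; J–H–M.
That gives 2 distinct shortest paths.

2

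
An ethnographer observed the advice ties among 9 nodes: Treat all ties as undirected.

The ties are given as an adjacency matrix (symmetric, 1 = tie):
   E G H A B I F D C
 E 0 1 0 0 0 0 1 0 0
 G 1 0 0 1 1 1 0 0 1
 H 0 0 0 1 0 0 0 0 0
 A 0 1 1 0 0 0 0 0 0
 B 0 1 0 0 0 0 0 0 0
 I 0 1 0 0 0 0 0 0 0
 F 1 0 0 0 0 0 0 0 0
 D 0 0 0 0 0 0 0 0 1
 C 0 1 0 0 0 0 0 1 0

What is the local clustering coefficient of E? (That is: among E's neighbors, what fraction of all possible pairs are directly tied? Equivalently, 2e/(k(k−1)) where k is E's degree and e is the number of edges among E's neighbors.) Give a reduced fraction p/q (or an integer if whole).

E's neighbors: F and G (k = 2).
Possible neighbor pairs: C(2,2) = 1. Edges among them: none → e = 0.
Clustering(E) = 0/1.

0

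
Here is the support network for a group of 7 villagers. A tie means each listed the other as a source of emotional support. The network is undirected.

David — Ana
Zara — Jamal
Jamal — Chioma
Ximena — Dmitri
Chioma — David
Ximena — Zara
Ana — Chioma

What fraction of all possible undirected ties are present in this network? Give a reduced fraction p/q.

There are 7 edges and 7 nodes, so the maximum possible is C(7,2) = 21.
Density = 7/21 = 1/3.

1/3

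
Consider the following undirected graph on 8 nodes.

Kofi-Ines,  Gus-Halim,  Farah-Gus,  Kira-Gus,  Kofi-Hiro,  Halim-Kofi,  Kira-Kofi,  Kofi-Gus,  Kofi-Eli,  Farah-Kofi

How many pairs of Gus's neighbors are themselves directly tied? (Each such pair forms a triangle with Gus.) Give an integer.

Gus's neighbors: Farah, Halim, Kira, and Kofi.
Neighbor pairs that are themselves tied: Gus–Farah–Kofi; Gus–Halim–Kofi; Gus–Kira–Kofi. Each forms one triangle with Gus, for 3 in total.

3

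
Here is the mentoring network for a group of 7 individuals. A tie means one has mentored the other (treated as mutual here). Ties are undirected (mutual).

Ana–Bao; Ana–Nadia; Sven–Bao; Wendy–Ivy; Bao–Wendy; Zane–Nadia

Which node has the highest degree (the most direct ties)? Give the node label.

Degrees — Ana:2, Bao:3, Ivy:1, Nadia:2, Sven:1, Wendy:2, Zane:1.
The maximum is 3, attained only by Bao.

Bao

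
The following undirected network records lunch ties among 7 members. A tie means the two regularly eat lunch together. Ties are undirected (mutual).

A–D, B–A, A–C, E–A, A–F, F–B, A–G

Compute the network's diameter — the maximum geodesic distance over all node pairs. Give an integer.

Eccentricity of each node (its greatest distance to any other): A:1, B:2, C:2, D:2, E:2, F:2, G:2.
The maximum eccentricity is 2, realized for instance by the pair C–B via C – A – B. So the diameter is 2.

2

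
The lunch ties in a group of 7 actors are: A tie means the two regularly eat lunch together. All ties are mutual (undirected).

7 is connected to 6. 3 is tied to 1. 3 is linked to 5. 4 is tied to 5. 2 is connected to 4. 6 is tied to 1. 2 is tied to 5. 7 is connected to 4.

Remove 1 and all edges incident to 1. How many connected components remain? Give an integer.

1

1's neighbors (3 and 6) remain reachable from one another through other ties, so the rest of the network stays in one piece.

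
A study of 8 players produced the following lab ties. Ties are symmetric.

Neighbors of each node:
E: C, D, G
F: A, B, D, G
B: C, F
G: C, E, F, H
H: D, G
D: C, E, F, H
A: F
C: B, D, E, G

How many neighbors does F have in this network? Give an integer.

F is directly tied to A, B, D, and G. That is 4 neighbors, so the degree of F is 4.

4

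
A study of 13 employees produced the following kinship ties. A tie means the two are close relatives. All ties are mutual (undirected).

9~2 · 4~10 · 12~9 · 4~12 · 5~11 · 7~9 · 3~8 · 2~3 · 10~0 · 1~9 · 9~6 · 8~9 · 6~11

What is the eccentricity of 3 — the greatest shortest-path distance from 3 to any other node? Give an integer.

6

Distances from 3: 0:6, 1:3, 2:1, 4:4, 5:5, 6:3, 7:3, 8:1, 9:2, 10:5, 11:4, 12:3.
The largest is 6 (to 0), so the eccentricity of 3 is 6.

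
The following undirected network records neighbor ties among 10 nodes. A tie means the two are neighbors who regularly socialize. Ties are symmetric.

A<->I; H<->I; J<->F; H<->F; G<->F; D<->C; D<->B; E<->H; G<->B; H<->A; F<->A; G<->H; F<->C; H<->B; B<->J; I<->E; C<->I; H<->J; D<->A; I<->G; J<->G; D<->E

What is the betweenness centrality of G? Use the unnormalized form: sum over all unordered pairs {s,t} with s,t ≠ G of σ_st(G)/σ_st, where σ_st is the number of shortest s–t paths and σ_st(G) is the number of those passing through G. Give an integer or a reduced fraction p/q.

19/12

Pairs whose geodesics pass through G — F–B: 1/3; F–I: 1/4; B–I: 1/2; I–J: 1/2.
All other pairs contribute 0.
Summing the contributions gives betweenness(G) = 19/12.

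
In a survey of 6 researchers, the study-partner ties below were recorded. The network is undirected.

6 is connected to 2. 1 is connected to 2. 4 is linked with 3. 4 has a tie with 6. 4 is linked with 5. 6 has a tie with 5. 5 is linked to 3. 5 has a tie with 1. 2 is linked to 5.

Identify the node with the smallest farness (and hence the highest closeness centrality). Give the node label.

Farness (sum of distances to all others) for each node — 1:8, 2:7, 3:8, 4:7, 5:5, 6:7.
The smallest farness is 5, for 5, so 5 has the highest closeness.

5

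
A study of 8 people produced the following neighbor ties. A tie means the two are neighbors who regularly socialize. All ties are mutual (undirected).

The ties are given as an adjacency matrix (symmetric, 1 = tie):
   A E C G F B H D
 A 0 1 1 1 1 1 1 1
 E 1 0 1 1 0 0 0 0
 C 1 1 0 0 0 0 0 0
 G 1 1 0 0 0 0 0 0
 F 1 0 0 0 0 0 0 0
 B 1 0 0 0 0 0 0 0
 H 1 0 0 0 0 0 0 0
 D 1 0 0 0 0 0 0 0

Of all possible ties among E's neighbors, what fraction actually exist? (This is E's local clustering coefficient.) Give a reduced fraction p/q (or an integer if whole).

2/3

E's neighbors: A, C, and G (k = 3).
Possible neighbor pairs: C(3,2) = 3. Edges among them: A–C, A–G → e = 2.
Clustering(E) = 2/3.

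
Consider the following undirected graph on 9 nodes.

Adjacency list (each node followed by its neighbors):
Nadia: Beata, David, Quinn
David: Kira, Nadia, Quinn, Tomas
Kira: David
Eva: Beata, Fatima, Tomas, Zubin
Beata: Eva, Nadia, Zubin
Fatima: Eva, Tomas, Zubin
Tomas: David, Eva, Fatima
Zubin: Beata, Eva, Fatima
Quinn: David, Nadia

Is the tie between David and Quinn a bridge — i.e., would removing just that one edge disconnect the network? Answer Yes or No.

Even without that edge, David still reaches Quinn via David – Nadia – Quinn, so the network stays connected. Not a bridge.

No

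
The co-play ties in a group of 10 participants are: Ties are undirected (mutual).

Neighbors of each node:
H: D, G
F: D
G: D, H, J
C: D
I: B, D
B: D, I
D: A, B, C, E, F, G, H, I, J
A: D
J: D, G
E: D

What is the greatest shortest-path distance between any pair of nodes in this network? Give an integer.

Eccentricity of each node (its greatest distance to any other): A:2, B:2, C:2, D:1, E:2, F:2, G:2, H:2, I:2, J:2.
The maximum eccentricity is 2, realized for instance by the pair C–I via C – D – I. So the diameter is 2.

2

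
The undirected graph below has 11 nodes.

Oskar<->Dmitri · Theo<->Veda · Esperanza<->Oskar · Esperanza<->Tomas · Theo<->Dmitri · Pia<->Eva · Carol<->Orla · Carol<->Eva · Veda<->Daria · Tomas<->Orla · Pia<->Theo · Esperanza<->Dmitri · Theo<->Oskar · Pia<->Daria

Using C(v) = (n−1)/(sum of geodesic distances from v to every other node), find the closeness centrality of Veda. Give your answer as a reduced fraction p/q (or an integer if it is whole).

Distances from Veda: Carol:4, Daria:1, Dmitri:2, Esperanza:3, Eva:3, Orla:5, Oskar:2, Pia:2, Theo:1, Tomas:4. Sum = 27.
n = 11, so closeness = 10/27.

10/27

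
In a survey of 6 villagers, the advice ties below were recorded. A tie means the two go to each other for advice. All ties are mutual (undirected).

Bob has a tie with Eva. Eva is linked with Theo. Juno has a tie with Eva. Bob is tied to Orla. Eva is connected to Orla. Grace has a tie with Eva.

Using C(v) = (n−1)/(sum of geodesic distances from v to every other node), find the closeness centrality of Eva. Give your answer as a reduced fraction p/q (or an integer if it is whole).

Distances from Eva: Bob:1, Grace:1, Juno:1, Orla:1, Theo:1. Sum = 5.
n = 6, so closeness = 5/5 = 1.

1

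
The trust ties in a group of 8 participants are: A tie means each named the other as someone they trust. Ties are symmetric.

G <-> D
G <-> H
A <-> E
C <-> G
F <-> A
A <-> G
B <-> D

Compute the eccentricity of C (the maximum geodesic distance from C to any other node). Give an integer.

3

Distances from C: A:2, B:3, D:2, E:3, F:3, G:1, H:2.
The largest is 3 (to B, F, and E), so the eccentricity of C is 3.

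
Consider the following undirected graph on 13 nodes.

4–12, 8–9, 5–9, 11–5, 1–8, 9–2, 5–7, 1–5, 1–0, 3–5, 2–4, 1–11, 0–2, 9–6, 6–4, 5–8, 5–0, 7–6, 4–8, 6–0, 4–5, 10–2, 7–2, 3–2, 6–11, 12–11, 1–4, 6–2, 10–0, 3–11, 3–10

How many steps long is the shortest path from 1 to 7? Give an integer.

2

One shortest route is 1 – 5 – 7, which uses 2 edges, and 1 and 7 are not directly tied, so nothing shorter exists. So d(1,7) = 2.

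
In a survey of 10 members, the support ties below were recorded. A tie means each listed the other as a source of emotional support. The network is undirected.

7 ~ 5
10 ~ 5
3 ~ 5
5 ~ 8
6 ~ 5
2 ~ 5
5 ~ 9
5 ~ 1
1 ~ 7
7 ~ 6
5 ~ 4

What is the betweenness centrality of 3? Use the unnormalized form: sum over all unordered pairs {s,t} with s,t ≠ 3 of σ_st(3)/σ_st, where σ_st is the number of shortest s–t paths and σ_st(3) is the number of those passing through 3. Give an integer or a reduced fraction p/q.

0

No shortest path between any pair of other nodes passes through 3.
Summing the contributions gives betweenness(3) = 0.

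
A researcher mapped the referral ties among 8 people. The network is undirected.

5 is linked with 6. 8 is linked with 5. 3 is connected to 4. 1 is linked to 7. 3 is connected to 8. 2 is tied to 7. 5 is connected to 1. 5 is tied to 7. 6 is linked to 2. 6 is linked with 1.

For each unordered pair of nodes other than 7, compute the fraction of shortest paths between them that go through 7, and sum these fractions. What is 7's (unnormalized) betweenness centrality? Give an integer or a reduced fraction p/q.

Pairs whose geodesics pass through 7 — 8–2: 1/2; 3–2: 1/2; 4–2: 1/2; 2–5: 1/2; 2–1: 1/2.
All other pairs contribute 0.
Summing the contributions gives betweenness(7) = 5/2.

5/2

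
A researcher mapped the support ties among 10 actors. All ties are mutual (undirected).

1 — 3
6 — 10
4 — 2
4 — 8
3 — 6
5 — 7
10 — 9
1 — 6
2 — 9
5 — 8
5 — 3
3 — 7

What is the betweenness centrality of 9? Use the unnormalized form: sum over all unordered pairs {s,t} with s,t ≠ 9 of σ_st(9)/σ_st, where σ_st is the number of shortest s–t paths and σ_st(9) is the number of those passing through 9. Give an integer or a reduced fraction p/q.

11/2

Pairs whose geodesics pass through 9 — 2–3: 1/2; 2–1: 1; 2–6: 1; 2–10: 1; 4–6: 1/2; 4–10: 1; 8–10: 1/2.
All other pairs contribute 0.
Summing the contributions gives betweenness(9) = 11/2.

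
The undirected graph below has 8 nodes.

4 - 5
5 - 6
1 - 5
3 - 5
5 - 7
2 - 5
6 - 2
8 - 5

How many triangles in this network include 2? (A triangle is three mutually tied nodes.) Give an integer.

2's neighbors: 5 and 6.
Neighbor pairs that are themselves tied: 2–5–6. Each forms one triangle with 2, for 1 in total.

1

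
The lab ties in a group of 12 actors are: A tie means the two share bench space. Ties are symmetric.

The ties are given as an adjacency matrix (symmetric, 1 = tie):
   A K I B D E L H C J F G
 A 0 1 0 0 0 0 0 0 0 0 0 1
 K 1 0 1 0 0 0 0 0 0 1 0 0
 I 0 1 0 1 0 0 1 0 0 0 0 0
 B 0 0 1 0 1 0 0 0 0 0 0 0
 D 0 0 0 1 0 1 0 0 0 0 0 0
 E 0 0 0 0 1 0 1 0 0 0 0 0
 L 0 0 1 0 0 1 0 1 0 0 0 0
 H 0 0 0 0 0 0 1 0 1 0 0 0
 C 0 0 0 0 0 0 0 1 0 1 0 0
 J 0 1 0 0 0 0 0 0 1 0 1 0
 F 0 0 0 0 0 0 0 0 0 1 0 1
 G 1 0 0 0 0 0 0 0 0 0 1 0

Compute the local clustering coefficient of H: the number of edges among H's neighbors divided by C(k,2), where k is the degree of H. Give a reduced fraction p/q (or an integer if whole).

0

H's neighbors: C and L (k = 2).
Possible neighbor pairs: C(2,2) = 1. Edges among them: none → e = 0.
Clustering(H) = 0/1.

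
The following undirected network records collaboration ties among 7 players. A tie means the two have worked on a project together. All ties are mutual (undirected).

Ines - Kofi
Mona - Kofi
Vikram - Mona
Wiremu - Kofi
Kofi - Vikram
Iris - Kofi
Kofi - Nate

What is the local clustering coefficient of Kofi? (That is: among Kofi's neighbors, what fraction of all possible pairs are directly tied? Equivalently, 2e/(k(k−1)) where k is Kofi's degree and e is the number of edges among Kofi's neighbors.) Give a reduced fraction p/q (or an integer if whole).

1/15

Kofi's neighbors: Ines, Iris, Mona, Nate, Vikram, and Wiremu (k = 6).
Possible neighbor pairs: C(6,2) = 15. Edges among them: Mona–Vikram → e = 1.
Clustering(Kofi) = 1/15.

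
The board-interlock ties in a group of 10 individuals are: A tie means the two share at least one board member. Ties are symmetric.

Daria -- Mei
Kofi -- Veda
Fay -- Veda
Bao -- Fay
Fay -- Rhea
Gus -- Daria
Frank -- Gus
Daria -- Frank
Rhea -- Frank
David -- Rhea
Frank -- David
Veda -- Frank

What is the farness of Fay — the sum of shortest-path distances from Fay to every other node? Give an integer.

Distances from Fay: Bao:1, Daria:3, David:2, Frank:2, Gus:3, Kofi:2, Mei:4, Rhea:1, Veda:1.
Sum = 1 + 3 + 2 + 2 + 3 + 2 + 4 + 1 + 1 = 19.

19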